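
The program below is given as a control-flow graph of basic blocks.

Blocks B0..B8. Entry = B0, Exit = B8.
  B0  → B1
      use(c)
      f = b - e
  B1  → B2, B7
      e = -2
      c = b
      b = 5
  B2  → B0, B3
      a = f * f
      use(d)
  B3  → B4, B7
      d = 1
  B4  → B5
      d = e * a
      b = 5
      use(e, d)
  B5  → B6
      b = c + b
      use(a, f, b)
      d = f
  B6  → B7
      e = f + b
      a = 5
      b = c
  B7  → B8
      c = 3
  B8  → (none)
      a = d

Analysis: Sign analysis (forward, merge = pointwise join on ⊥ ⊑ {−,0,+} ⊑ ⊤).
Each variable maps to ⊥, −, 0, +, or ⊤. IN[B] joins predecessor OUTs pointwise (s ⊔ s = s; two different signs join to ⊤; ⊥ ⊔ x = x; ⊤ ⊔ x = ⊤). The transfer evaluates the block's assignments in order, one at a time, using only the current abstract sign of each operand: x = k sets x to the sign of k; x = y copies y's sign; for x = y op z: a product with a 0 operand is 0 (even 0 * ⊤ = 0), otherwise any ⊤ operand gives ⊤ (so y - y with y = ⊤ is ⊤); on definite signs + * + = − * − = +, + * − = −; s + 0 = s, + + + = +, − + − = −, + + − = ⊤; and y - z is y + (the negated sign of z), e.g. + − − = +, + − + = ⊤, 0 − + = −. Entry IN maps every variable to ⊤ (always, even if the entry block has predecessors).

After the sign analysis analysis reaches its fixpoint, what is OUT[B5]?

Fixpoint table:
  B0:   IN=(all ⊤)   OUT=(all ⊤)
  B1:   IN=(all ⊤)   OUT={b:+, e:-; rest ⊤}
  B2:   IN={b:+, e:-; rest ⊤}   OUT={b:+, e:-; rest ⊤}
  B3:   IN={b:+, e:-; rest ⊤}   OUT={b:+, d:+, e:-; rest ⊤}
  B4:   IN={b:+, d:+, e:-; rest ⊤}   OUT={b:+, e:-; rest ⊤}
  B5:   IN={b:+, e:-; rest ⊤}   OUT={e:-; rest ⊤}
  B6:   IN={e:-; rest ⊤}   OUT={a:+; rest ⊤}
  B7:   IN=(all ⊤)   OUT={c:+; rest ⊤}
  B8:   IN={c:+; rest ⊤}   OUT={c:+; rest ⊤}

Merge at B5: IN[B5] = OUT[B4] = {a: ⊤, b: +, c: ⊤, d: ⊤, e: -, f: ⊤}
Applying B5's transfer function to that IN value gives OUT[B5] (row B5 above).

Answer: {a: ⊤, b: ⊤, c: ⊤, d: ⊤, e: -, f: ⊤}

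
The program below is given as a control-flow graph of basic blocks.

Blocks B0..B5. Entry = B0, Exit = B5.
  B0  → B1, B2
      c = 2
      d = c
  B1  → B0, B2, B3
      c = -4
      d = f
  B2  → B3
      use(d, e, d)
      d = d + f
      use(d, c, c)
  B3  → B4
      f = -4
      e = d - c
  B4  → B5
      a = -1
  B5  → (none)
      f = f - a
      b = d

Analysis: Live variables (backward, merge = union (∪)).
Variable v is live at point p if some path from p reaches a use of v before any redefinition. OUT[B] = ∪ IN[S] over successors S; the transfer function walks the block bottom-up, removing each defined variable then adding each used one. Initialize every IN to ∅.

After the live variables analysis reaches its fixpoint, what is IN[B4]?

Per-block solution:
  B0: | IN={e, f} | OUT={c, d, e, f}
  B1: | IN={e, f} | OUT={c, d, e, f}
  B2: | IN={c, d, e, f} | OUT={c, d}
  B3: | IN={c, d} | OUT={d, f}
  B4: | IN={d, f} | OUT={a, d, f}
  B5: | IN={a, d, f} | OUT={}

Merge at B4: OUT[B4] = IN[B5] = {a, d, f}
Applying B4's transfer function to that OUT value gives IN[B4] (row B4 above).

Answer: {d, f}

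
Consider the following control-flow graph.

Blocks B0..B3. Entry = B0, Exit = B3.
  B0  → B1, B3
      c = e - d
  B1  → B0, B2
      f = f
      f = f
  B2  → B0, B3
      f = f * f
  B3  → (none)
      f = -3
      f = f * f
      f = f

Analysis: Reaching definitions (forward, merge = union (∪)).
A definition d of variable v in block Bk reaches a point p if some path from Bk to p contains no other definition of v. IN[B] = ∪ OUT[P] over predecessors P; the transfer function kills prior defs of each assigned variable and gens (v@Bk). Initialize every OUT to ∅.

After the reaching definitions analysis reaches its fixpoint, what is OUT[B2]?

Answer: {c@B0, f@B2}

Working:
Per-block solution:
  B0:  IN={c@B0, f@B1, f@B2}  OUT={c@B0, f@B1, f@B2}
  B1:  IN={c@B0, f@B1, f@B2}  OUT={c@B0, f@B1}
  B2:  IN={c@B0, f@B1}  OUT={c@B0, f@B2}
  B3:  IN={c@B0, f@B1, f@B2}  OUT={c@B0, f@B3}

Merge at B2: IN[B2] = OUT[B1] = {c@B0, f@B1}
Applying B2's transfer function to that IN value gives OUT[B2] (row B2 above).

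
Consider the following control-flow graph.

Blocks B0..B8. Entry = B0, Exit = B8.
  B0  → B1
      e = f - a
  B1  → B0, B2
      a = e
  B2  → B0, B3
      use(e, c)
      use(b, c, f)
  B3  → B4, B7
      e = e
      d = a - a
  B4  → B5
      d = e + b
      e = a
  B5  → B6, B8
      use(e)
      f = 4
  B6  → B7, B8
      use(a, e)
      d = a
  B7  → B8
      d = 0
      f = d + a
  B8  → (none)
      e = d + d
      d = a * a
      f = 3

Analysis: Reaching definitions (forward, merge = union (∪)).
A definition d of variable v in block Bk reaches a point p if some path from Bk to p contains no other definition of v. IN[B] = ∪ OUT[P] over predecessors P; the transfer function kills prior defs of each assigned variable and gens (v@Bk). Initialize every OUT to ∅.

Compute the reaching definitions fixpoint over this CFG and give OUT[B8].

Answer: {a@B1, d@B8, e@B8, f@B8}

Working:
Fixpoint table:
  B0:  IN={a@B1, e@B0}  OUT={a@B1, e@B0}
  B1:  IN={a@B1, e@B0}  OUT={a@B1, e@B0}
  B2:  IN={a@B1, e@B0}  OUT={a@B1, e@B0}
  B3:  IN={a@B1, e@B0}  OUT={a@B1, d@B3, e@B3}
  B4:  IN={a@B1, d@B3, e@B3}  OUT={a@B1, d@B4, e@B4}
  B5:  IN={a@B1, d@B4, e@B4}  OUT={a@B1, d@B4, e@B4, f@B5}
  B6:  IN={a@B1, d@B4, e@B4, f@B5}  OUT={a@B1, d@B6, e@B4, f@B5}
  B7:  IN={a@B1, d@B3, d@B6, e@B3, e@B4, f@B5}  OUT={a@B1, d@B7, e@B3, e@B4, f@B7}
  B8:  IN={a@B1, d@B4, d@B6, d@B7, e@B3, e@B4, f@B5, f@B7}  OUT={a@B1, d@B8, e@B8, f@B8}

Merge at B8: IN[B8] = OUT[B5] ⊔ OUT[B6] ⊔ OUT[B7] = {a@B1, d@B4, d@B6, d@B7, e@B3, e@B4, f@B5, f@B7}
Applying B8's transfer function to that IN value gives OUT[B8] (row B8 above).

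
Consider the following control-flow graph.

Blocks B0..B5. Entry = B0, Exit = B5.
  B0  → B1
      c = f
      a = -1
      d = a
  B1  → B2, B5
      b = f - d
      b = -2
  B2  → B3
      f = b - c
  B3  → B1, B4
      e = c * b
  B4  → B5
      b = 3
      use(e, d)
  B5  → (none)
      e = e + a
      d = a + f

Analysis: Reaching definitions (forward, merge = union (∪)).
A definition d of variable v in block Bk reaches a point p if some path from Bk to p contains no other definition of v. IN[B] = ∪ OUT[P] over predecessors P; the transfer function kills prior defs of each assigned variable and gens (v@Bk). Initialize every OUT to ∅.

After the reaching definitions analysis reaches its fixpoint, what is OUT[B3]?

Answer: {a@B0, b@B1, c@B0, d@B0, e@B3, f@B2}

Derivation:
Converged values:
  B0:  IN={}  OUT={a@B0, c@B0, d@B0}
  B1:  IN={a@B0, b@B1, c@B0, d@B0, e@B3, f@B2}  OUT={a@B0, b@B1, c@B0, d@B0, e@B3, f@B2}
  B2:  IN={a@B0, b@B1, c@B0, d@B0, e@B3, f@B2}  OUT={a@B0, b@B1, c@B0, d@B0, e@B3, f@B2}
  B3:  IN={a@B0, b@B1, c@B0, d@B0, e@B3, f@B2}  OUT={a@B0, b@B1, c@B0, d@B0, e@B3, f@B2}
  B4:  IN={a@B0, b@B1, c@B0, d@B0, e@B3, f@B2}  OUT={a@B0, b@B4, c@B0, d@B0, e@B3, f@B2}
  B5:  IN={a@B0, b@B1, b@B4, c@B0, d@B0, e@B3, f@B2}  OUT={a@B0, b@B1, b@B4, c@B0, d@B5, e@B5, f@B2}

Merge at B3: IN[B3] = OUT[B2] = {a@B0, b@B1, c@B0, d@B0, e@B3, f@B2}
Applying B3's transfer function to that IN value gives OUT[B3] (row B3 above).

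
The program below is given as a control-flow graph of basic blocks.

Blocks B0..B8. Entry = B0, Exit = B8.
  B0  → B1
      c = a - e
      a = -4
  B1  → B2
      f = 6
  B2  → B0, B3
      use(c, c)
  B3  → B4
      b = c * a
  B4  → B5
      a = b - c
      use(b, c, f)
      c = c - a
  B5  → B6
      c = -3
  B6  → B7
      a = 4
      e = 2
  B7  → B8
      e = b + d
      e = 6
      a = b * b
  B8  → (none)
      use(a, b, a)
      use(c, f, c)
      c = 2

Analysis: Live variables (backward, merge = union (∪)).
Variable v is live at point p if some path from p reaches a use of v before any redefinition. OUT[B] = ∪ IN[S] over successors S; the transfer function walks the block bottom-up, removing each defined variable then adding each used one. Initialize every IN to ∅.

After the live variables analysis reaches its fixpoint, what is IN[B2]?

Fixpoint table:
  B0:  IN={a, d, e}  OUT={a, c, d, e}
  B1:  IN={a, c, d, e}  OUT={a, c, d, e, f}
  B2:  IN={a, c, d, e, f}  OUT={a, c, d, e, f}
  B3:  IN={a, c, d, f}  OUT={b, c, d, f}
  B4:  IN={b, c, d, f}  OUT={b, d, f}
  B5:  IN={b, d, f}  OUT={b, c, d, f}
  B6:  IN={b, c, d, f}  OUT={b, c, d, f}
  B7:  IN={b, c, d, f}  OUT={a, b, c, f}
  B8:  IN={a, b, c, f}  OUT={}

Merge at B2: OUT[B2] = IN[B0] ⊔ IN[B3] = {a, c, d, e, f}
Applying B2's transfer function to that OUT value gives IN[B2] (row B2 above).

Answer: {a, c, d, e, f}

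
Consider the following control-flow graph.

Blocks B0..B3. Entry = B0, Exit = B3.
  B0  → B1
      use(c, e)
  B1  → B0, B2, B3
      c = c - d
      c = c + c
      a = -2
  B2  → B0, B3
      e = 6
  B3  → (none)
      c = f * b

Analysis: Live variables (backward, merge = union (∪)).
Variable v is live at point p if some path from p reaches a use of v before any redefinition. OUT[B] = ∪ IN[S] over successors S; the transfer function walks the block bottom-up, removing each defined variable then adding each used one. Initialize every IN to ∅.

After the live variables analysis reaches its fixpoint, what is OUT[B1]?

Answer: {b, c, d, e, f}

Working:
Fixpoint table:
  B0:  IN={b, c, d, e, f}  OUT={b, c, d, e, f}
  B1:  IN={b, c, d, e, f}  OUT={b, c, d, e, f}
  B2:  IN={b, c, d, f}  OUT={b, c, d, e, f}
  B3:  IN={b, f}  OUT={}

Merge at B1: OUT[B1] = IN[B0] ⊔ IN[B2] ⊔ IN[B3] = {b, c, d, e, f}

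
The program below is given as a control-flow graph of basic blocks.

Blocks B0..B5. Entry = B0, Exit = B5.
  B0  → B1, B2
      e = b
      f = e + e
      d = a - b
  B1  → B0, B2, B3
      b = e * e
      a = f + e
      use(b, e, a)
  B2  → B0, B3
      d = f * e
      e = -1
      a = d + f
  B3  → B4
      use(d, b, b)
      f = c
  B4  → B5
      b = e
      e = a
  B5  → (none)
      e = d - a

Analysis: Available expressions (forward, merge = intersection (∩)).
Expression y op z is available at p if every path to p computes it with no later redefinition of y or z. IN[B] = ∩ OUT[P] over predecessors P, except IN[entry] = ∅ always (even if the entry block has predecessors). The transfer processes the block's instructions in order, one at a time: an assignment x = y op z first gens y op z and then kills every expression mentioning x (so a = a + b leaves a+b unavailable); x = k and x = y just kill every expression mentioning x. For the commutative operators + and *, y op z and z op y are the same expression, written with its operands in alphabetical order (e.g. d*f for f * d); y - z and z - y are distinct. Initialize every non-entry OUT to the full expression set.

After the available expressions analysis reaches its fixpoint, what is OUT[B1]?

Answer: {e*e, e+e, e+f}

Derivation:
Fixpoint table:
  B0:   IN={}   OUT={a-b, e+e}
  B1:   IN={a-b, e+e}   OUT={e*e, e+e, e+f}
  B2:   IN={e+e}   OUT={d+f}
  B3:   IN={}   OUT={}
  B4:   IN={}   OUT={}
  B5:   IN={}   OUT={d-a}

Merge at B1: IN[B1] = OUT[B0] = {a-b, e+e}
Applying B1's transfer function to that IN value gives OUT[B1] (row B1 above).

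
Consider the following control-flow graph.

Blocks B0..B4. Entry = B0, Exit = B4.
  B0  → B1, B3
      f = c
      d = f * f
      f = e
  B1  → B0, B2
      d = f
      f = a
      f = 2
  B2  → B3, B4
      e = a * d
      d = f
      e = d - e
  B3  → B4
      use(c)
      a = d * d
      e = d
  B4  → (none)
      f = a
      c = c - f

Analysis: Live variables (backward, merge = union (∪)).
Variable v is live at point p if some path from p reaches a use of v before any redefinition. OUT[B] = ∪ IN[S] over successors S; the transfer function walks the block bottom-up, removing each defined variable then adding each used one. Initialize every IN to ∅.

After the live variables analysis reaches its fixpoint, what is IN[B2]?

Answer: {a, c, d, f}

Working:
Fixpoint table:
  B0:  IN={a, c, e}  OUT={a, c, d, e, f}
  B1:  IN={a, c, e, f}  OUT={a, c, d, e, f}
  B2:  IN={a, c, d, f}  OUT={a, c, d}
  B3:  IN={c, d}  OUT={a, c}
  B4:  IN={a, c}  OUT={}

Merge at B2: OUT[B2] = IN[B3] ⊔ IN[B4] = {a, c, d}
Applying B2's transfer function to that OUT value gives IN[B2] (row B2 above).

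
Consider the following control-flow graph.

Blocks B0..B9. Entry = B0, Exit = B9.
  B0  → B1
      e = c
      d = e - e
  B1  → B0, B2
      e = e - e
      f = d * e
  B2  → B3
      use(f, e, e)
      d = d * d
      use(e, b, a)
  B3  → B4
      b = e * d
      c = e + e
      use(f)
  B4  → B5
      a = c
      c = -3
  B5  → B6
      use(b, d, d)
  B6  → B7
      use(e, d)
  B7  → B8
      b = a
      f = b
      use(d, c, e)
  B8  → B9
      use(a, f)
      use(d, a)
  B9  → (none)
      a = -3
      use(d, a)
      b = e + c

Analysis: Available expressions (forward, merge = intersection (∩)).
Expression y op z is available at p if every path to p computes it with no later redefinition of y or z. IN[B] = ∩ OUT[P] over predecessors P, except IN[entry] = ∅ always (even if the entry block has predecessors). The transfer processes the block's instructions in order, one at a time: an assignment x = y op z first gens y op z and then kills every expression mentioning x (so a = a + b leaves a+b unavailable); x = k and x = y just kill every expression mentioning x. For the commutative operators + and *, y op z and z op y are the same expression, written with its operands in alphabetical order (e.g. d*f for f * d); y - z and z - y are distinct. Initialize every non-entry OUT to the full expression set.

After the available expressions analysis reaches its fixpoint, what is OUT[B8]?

Per-block solution:
  B0: | IN={} | OUT={e-e}
  B1: | IN={e-e} | OUT={d*e}
  B2: | IN={d*e} | OUT={}
  B3: | IN={} | OUT={d*e, e+e}
  B4: | IN={d*e, e+e} | OUT={d*e, e+e}
  B5: | IN={d*e, e+e} | OUT={d*e, e+e}
  B6: | IN={d*e, e+e} | OUT={d*e, e+e}
  B7: | IN={d*e, e+e} | OUT={d*e, e+e}
  B8: | IN={d*e, e+e} | OUT={d*e, e+e}
  B9: | IN={d*e, e+e} | OUT={c+e, d*e, e+e}

Merge at B8: IN[B8] = OUT[B7] = {d*e, e+e}
Applying B8's transfer function to that IN value gives OUT[B8] (row B8 above).

Answer: {d*e, e+e}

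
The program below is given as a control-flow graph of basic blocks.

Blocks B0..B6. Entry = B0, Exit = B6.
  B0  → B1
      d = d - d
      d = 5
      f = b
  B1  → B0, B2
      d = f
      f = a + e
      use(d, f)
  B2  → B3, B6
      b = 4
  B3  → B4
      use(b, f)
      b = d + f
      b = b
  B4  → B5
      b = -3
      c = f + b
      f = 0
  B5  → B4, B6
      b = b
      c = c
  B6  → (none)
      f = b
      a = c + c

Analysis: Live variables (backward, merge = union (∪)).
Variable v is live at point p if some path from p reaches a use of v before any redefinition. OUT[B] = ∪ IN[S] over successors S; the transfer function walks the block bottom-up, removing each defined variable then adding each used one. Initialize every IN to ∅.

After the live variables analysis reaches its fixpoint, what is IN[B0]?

Fixpoint table:
  B0:   IN={a, b, c, d, e}   OUT={a, b, c, e, f}
  B1:   IN={a, b, c, e, f}   OUT={a, b, c, d, e, f}
  B2:   IN={c, d, f}   OUT={b, c, d, f}
  B3:   IN={b, d, f}   OUT={f}
  B4:   IN={f}   OUT={b, c, f}
  B5:   IN={b, c, f}   OUT={b, c, f}
  B6:   IN={b, c}   OUT={}

Merge at B0: OUT[B0] = IN[B1] = {a, b, c, e, f}
Applying B0's transfer function to that OUT value gives IN[B0] (row B0 above).

Answer: {a, b, c, d, e}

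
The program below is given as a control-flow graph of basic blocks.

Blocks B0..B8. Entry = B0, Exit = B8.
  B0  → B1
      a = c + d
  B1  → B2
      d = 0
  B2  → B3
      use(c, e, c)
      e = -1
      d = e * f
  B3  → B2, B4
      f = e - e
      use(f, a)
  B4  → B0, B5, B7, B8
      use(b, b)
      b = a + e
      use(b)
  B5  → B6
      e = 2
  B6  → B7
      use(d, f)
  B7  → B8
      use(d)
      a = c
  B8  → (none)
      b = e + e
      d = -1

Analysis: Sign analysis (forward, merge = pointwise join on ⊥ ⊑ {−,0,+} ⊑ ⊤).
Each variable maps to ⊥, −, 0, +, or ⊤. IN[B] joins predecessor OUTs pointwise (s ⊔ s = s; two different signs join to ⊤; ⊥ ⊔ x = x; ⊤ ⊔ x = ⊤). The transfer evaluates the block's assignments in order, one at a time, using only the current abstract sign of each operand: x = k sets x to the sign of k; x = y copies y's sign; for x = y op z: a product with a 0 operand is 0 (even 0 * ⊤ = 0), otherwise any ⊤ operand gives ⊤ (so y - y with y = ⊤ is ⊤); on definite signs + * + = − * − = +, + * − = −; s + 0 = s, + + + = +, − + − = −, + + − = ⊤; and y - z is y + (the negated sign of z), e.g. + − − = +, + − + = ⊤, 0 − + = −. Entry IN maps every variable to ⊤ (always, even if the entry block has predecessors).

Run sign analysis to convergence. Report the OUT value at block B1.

Per-block solution:
  B0:  IN=(all ⊤)  OUT=(all ⊤)
  B1:  IN=(all ⊤)  OUT={d:0; rest ⊤}
  B2:  IN=(all ⊤)  OUT={e:-; rest ⊤}
  B3:  IN={e:-; rest ⊤}  OUT={e:-; rest ⊤}
  B4:  IN={e:-; rest ⊤}  OUT={e:-; rest ⊤}
  B5:  IN={e:-; rest ⊤}  OUT={e:+; rest ⊤}
  B6:  IN={e:+; rest ⊤}  OUT={e:+; rest ⊤}
  B7:  IN=(all ⊤)  OUT=(all ⊤)
  B8:  IN=(all ⊤)  OUT={d:-; rest ⊤}

Merge at B1: IN[B1] = OUT[B0] = {a: ⊤, b: ⊤, c: ⊤, d: ⊤, e: ⊤, f: ⊤}
Applying B1's transfer function to that IN value gives OUT[B1] (row B1 above).

Answer: {a: ⊤, b: ⊤, c: ⊤, d: 0, e: ⊤, f: ⊤}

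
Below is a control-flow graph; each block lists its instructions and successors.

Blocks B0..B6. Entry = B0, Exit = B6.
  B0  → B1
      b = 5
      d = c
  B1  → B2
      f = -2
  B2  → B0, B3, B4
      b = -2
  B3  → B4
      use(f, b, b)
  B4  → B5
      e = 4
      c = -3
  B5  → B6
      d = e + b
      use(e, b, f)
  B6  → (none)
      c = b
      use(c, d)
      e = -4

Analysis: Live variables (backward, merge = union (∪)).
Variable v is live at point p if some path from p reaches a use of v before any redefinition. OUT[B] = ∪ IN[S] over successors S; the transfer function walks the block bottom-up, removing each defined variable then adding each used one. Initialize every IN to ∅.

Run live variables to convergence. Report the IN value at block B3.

Converged values:
  B0:   IN={c}   OUT={c}
  B1:   IN={c}   OUT={c, f}
  B2:   IN={c, f}   OUT={b, c, f}
  B3:   IN={b, f}   OUT={b, f}
  B4:   IN={b, f}   OUT={b, e, f}
  B5:   IN={b, e, f}   OUT={b, d}
  B6:   IN={b, d}   OUT={}

Merge at B3: OUT[B3] = IN[B4] = {b, f}
Applying B3's transfer function to that OUT value gives IN[B3] (row B3 above).

Answer: {b, f}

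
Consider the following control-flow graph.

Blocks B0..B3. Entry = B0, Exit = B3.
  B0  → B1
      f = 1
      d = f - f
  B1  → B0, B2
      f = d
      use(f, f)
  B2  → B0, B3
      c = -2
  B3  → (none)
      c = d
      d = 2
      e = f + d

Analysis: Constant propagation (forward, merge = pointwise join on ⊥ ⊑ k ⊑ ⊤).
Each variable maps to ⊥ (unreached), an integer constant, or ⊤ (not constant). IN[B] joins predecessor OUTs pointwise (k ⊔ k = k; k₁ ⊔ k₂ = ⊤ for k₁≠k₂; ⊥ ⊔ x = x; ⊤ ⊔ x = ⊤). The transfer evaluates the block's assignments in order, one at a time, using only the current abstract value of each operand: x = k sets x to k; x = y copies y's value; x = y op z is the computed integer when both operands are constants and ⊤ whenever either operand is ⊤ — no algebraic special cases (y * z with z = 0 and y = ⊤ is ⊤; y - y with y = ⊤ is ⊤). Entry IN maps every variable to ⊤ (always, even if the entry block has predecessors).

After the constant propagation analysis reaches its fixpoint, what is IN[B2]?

Answer: {a: ⊤, b: ⊤, c: ⊤, d: 0, e: ⊤, f: 0}

Working:
Fixpoint table:
  B0:   IN=(all ⊤)   OUT={d:0, f:1; rest ⊤}
  B1:   IN={d:0, f:1; rest ⊤}   OUT={d:0, f:0; rest ⊤}
  B2:   IN={d:0, f:0; rest ⊤}   OUT={c:-2, d:0, f:0; rest ⊤}
  B3:   IN={c:-2, d:0, f:0; rest ⊤}   OUT={c:0, d:2, e:2, f:0; rest ⊤}

Merge at B2: IN[B2] = OUT[B1] = {a: ⊤, b: ⊤, c: ⊤, d: 0, e: ⊤, f: 0}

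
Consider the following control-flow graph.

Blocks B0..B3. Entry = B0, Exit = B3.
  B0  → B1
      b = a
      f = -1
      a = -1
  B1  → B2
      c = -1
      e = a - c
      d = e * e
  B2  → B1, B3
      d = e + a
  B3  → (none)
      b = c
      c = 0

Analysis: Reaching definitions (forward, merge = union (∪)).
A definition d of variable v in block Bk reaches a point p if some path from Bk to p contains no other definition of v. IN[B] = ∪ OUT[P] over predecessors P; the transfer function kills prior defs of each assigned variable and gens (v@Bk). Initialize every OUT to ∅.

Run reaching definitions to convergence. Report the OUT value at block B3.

Answer: {a@B0, b@B3, c@B3, d@B2, e@B1, f@B0}

Derivation:
Per-block solution:
  B0:  IN={}  OUT={a@B0, b@B0, f@B0}
  B1:  IN={a@B0, b@B0, c@B1, d@B2, e@B1, f@B0}  OUT={a@B0, b@B0, c@B1, d@B1, e@B1, f@B0}
  B2:  IN={a@B0, b@B0, c@B1, d@B1, e@B1, f@B0}  OUT={a@B0, b@B0, c@B1, d@B2, e@B1, f@B0}
  B3:  IN={a@B0, b@B0, c@B1, d@B2, e@B1, f@B0}  OUT={a@B0, b@B3, c@B3, d@B2, e@B1, f@B0}

Merge at B3: IN[B3] = OUT[B2] = {a@B0, b@B0, c@B1, d@B2, e@B1, f@B0}
Applying B3's transfer function to that IN value gives OUT[B3] (row B3 above).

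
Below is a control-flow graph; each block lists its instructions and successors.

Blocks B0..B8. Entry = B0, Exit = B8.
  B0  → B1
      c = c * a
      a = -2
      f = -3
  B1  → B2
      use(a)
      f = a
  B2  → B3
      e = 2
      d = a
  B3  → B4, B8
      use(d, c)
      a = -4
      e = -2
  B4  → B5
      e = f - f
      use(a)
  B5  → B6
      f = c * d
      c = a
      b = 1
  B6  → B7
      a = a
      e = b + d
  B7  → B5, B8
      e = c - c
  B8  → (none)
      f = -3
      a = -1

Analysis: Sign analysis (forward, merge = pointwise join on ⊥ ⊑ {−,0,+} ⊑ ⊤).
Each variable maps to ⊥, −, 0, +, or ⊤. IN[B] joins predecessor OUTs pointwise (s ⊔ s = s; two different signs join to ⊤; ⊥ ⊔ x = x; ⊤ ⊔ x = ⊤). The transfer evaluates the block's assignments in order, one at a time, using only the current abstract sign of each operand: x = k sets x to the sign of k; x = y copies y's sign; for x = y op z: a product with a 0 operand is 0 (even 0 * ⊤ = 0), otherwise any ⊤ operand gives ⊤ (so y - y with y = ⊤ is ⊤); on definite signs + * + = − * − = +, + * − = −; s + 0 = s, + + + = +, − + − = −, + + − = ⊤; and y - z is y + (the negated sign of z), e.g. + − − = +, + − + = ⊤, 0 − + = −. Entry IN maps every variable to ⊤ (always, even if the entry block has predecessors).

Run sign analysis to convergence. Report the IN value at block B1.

Answer: {a: -, b: ⊤, c: ⊤, d: ⊤, e: ⊤, f: -}

Derivation:
Converged values:
  B0:   IN=(all ⊤)   OUT={a:-, f:-; rest ⊤}
  B1:   IN={a:-, f:-; rest ⊤}   OUT={a:-, f:-; rest ⊤}
  B2:   IN={a:-, f:-; rest ⊤}   OUT={a:-, d:-, e:+, f:-; rest ⊤}
  B3:   IN={a:-, d:-, e:+, f:-; rest ⊤}   OUT={a:-, d:-, e:-, f:-; rest ⊤}
  B4:   IN={a:-, d:-, e:-, f:-; rest ⊤}   OUT={a:-, d:-, f:-; rest ⊤}
  B5:   IN={a:-, d:-; rest ⊤}   OUT={a:-, b:+, c:-, d:-; rest ⊤}
  B6:   IN={a:-, b:+, c:-, d:-; rest ⊤}   OUT={a:-, b:+, c:-, d:-; rest ⊤}
  B7:   IN={a:-, b:+, c:-, d:-; rest ⊤}   OUT={a:-, b:+, c:-, d:-; rest ⊤}
  B8:   IN={a:-, d:-; rest ⊤}   OUT={a:-, d:-, f:-; rest ⊤}

Merge at B1: IN[B1] = OUT[B0] = {a: -, b: ⊤, c: ⊤, d: ⊤, e: ⊤, f: -}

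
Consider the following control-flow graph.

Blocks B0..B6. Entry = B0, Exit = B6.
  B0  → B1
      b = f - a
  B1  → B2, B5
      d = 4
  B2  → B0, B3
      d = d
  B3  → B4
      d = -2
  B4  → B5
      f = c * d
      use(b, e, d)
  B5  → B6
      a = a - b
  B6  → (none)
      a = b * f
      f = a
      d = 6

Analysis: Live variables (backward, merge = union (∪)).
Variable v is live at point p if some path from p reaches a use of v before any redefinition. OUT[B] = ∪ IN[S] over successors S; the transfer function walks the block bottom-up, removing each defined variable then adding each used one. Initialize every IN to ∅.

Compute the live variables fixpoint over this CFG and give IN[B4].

Per-block solution:
  B0: | IN={a, c, e, f} | OUT={a, b, c, e, f}
  B1: | IN={a, b, c, e, f} | OUT={a, b, c, d, e, f}
  B2: | IN={a, b, c, d, e, f} | OUT={a, b, c, e, f}
  B3: | IN={a, b, c, e} | OUT={a, b, c, d, e}
  B4: | IN={a, b, c, d, e} | OUT={a, b, f}
  B5: | IN={a, b, f} | OUT={b, f}
  B6: | IN={b, f} | OUT={}

Merge at B4: OUT[B4] = IN[B5] = {a, b, f}
Applying B4's transfer function to that OUT value gives IN[B4] (row B4 above).

Answer: {a, b, c, d, e}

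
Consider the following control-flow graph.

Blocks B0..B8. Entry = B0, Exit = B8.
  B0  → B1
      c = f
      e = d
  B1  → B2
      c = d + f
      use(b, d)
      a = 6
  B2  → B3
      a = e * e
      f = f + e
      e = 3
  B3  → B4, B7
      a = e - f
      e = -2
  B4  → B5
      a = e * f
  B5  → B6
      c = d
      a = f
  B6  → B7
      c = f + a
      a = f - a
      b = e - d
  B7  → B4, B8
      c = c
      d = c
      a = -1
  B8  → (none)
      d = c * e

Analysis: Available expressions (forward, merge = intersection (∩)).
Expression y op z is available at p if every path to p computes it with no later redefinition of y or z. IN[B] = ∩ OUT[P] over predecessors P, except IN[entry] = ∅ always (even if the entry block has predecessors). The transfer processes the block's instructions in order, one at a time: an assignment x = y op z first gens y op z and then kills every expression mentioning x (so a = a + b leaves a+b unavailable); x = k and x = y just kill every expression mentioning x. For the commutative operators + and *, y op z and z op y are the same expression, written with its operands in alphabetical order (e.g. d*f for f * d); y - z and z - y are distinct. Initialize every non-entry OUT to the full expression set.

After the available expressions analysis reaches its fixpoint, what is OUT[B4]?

Converged values:
  B0:   IN={}   OUT={}
  B1:   IN={}   OUT={d+f}
  B2:   IN={d+f}   OUT={}
  B3:   IN={}   OUT={}
  B4:   IN={}   OUT={e*f}
  B5:   IN={e*f}   OUT={e*f}
  B6:   IN={e*f}   OUT={e*f, e-d}
  B7:   IN={}   OUT={}
  B8:   IN={}   OUT={c*e}

Merge at B4: IN[B4] = OUT[B3] ∩ OUT[B7] = {}
Applying B4's transfer function to that IN value gives OUT[B4] (row B4 above).

Answer: {e*f}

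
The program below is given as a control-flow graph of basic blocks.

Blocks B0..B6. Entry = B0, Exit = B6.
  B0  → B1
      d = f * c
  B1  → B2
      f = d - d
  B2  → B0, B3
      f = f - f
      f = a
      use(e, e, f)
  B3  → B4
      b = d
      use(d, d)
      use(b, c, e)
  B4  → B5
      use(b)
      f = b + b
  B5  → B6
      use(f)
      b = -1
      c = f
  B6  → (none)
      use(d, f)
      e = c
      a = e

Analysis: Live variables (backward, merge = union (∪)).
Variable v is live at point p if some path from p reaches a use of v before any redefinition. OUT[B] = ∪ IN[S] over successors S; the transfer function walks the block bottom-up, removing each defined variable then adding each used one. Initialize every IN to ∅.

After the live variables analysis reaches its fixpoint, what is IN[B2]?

Answer: {a, c, d, e, f}

Trace:
Per-block solution:
  B0:   IN={a, c, e, f}   OUT={a, c, d, e}
  B1:   IN={a, c, d, e}   OUT={a, c, d, e, f}
  B2:   IN={a, c, d, e, f}   OUT={a, c, d, e, f}
  B3:   IN={c, d, e}   OUT={b, d}
  B4:   IN={b, d}   OUT={d, f}
  B5:   IN={d, f}   OUT={c, d, f}
  B6:   IN={c, d, f}   OUT={}

Merge at B2: OUT[B2] = IN[B0] ⊔ IN[B3] = {a, c, d, e, f}
Applying B2's transfer function to that OUT value gives IN[B2] (row B2 above).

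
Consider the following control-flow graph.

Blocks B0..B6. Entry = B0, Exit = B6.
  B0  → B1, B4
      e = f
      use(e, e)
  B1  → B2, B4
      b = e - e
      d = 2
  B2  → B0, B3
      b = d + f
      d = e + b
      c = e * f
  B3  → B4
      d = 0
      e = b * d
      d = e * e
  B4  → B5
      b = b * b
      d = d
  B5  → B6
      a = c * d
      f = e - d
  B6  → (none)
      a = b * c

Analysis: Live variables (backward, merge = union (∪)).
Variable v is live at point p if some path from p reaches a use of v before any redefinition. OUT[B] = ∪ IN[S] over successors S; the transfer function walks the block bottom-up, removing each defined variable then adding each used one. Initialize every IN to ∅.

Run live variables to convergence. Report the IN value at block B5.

Fixpoint table:
  B0: | IN={b, c, d, f} | OUT={b, c, d, e, f}
  B1: | IN={c, e, f} | OUT={b, c, d, e, f}
  B2: | IN={d, e, f} | OUT={b, c, d, f}
  B3: | IN={b, c} | OUT={b, c, d, e}
  B4: | IN={b, c, d, e} | OUT={b, c, d, e}
  B5: | IN={b, c, d, e} | OUT={b, c}
  B6: | IN={b, c} | OUT={}

Merge at B5: OUT[B5] = IN[B6] = {b, c}
Applying B5's transfer function to that OUT value gives IN[B5] (row B5 above).

Answer: {b, c, d, e}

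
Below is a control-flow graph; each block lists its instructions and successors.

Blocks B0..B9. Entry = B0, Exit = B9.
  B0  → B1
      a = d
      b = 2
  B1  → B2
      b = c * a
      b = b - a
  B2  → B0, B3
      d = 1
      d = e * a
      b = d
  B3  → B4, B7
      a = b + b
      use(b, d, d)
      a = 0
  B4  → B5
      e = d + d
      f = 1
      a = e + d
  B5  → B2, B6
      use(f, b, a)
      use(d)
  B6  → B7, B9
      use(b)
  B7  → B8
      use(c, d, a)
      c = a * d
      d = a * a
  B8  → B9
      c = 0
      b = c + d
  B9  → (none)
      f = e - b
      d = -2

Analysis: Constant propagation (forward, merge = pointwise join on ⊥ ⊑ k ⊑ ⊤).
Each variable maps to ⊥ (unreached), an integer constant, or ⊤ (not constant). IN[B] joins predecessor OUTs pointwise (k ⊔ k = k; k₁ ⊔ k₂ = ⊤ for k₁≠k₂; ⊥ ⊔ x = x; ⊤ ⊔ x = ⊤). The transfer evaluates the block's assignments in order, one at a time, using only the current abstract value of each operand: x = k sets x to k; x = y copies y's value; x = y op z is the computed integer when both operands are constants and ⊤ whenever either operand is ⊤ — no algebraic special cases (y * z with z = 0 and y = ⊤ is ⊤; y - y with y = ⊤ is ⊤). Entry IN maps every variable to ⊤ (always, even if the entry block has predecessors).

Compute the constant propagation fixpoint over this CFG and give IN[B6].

Answer: {a: ⊤, b: ⊤, c: ⊤, d: ⊤, e: ⊤, f: 1}

Trace:
Fixpoint table:
  B0:  IN=(all ⊤)  OUT={b:2; rest ⊤}
  B1:  IN={b:2; rest ⊤}  OUT=(all ⊤)
  B2:  IN=(all ⊤)  OUT=(all ⊤)
  B3:  IN=(all ⊤)  OUT={a:0; rest ⊤}
  B4:  IN={a:0; rest ⊤}  OUT={f:1; rest ⊤}
  B5:  IN={f:1; rest ⊤}  OUT={f:1; rest ⊤}
  B6:  IN={f:1; rest ⊤}  OUT={f:1; rest ⊤}
  B7:  IN=(all ⊤)  OUT=(all ⊤)
  B8:  IN=(all ⊤)  OUT={c:0; rest ⊤}
  B9:  IN=(all ⊤)  OUT={d:-2; rest ⊤}

Merge at B6: IN[B6] = OUT[B5] = {a: ⊤, b: ⊤, c: ⊤, d: ⊤, e: ⊤, f: 1}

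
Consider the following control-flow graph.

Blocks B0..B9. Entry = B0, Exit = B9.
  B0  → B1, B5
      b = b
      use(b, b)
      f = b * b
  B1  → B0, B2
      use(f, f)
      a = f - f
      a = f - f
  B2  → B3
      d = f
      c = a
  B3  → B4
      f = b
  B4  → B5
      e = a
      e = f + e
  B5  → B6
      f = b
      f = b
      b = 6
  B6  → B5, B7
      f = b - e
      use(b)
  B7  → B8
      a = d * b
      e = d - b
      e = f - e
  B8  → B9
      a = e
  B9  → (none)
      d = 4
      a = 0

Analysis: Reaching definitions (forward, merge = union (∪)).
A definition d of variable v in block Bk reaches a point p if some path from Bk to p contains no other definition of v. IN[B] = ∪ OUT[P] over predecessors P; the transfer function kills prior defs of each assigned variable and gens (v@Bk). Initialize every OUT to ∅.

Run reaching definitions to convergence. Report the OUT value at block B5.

Answer: {a@B1, b@B5, c@B2, d@B2, e@B4, f@B5}

Working:
Converged values:
  B0: | IN={a@B1, b@B0, f@B0} | OUT={a@B1, b@B0, f@B0}
  B1: | IN={a@B1, b@B0, f@B0} | OUT={a@B1, b@B0, f@B0}
  B2: | IN={a@B1, b@B0, f@B0} | OUT={a@B1, b@B0, c@B2, d@B2, f@B0}
  B3: | IN={a@B1, b@B0, c@B2, d@B2, f@B0} | OUT={a@B1, b@B0, c@B2, d@B2, f@B3}
  B4: | IN={a@B1, b@B0, c@B2, d@B2, f@B3} | OUT={a@B1, b@B0, c@B2, d@B2, e@B4, f@B3}
  B5: | IN={a@B1, b@B0, b@B5, c@B2, d@B2, e@B4, f@B0, f@B3, f@B6} | OUT={a@B1, b@B5, c@B2, d@B2, e@B4, f@B5}
  B6: | IN={a@B1, b@B5, c@B2, d@B2, e@B4, f@B5} | OUT={a@B1, b@B5, c@B2, d@B2, e@B4, f@B6}
  B7: | IN={a@B1, b@B5, c@B2, d@B2, e@B4, f@B6} | OUT={a@B7, b@B5, c@B2, d@B2, e@B7, f@B6}
  B8: | IN={a@B7, b@B5, c@B2, d@B2, e@B7, f@B6} | OUT={a@B8, b@B5, c@B2, d@B2, e@B7, f@B6}
  B9: | IN={a@B8, b@B5, c@B2, d@B2, e@B7, f@B6} | OUT={a@B9, b@B5, c@B2, d@B9, e@B7, f@B6}

Merge at B5: IN[B5] = OUT[B0] ⊔ OUT[B4] ⊔ OUT[B6] = {a@B1, b@B0, b@B5, c@B2, d@B2, e@B4, f@B0, f@B3, f@B6}
Applying B5's transfer function to that IN value gives OUT[B5] (row B5 above).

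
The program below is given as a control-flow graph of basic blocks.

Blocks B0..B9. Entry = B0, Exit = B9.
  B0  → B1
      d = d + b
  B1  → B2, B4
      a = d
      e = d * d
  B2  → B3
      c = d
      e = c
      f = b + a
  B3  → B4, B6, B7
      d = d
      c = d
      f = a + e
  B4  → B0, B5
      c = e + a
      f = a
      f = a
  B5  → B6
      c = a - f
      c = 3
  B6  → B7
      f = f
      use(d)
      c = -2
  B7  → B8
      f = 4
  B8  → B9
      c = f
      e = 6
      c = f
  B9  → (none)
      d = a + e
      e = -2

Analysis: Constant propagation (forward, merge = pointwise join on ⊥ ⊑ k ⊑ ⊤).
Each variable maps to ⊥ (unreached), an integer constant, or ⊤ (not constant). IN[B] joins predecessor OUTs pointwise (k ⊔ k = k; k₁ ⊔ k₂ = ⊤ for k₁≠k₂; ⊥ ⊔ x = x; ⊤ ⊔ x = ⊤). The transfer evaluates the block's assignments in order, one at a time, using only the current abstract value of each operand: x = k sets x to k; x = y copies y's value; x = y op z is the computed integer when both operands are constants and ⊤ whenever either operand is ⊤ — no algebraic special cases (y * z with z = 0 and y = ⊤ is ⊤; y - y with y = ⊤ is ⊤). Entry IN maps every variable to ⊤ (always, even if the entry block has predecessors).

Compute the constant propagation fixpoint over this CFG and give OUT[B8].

Per-block solution:
  B0: | IN=(all ⊤) | OUT=(all ⊤)
  B1: | IN=(all ⊤) | OUT=(all ⊤)
  B2: | IN=(all ⊤) | OUT=(all ⊤)
  B3: | IN=(all ⊤) | OUT=(all ⊤)
  B4: | IN=(all ⊤) | OUT=(all ⊤)
  B5: | IN=(all ⊤) | OUT={c:3; rest ⊤}
  B6: | IN=(all ⊤) | OUT={c:-2; rest ⊤}
  B7: | IN=(all ⊤) | OUT={f:4; rest ⊤}
  B8: | IN={f:4; rest ⊤} | OUT={c:4, e:6, f:4; rest ⊤}
  B9: | IN={c:4, e:6, f:4; rest ⊤} | OUT={c:4, e:-2, f:4; rest ⊤}

Merge at B8: IN[B8] = OUT[B7] = {a: ⊤, b: ⊤, c: ⊤, d: ⊤, e: ⊤, f: 4}
Applying B8's transfer function to that IN value gives OUT[B8] (row B8 above).

Answer: {a: ⊤, b: ⊤, c: 4, d: ⊤, e: 6, f: 4}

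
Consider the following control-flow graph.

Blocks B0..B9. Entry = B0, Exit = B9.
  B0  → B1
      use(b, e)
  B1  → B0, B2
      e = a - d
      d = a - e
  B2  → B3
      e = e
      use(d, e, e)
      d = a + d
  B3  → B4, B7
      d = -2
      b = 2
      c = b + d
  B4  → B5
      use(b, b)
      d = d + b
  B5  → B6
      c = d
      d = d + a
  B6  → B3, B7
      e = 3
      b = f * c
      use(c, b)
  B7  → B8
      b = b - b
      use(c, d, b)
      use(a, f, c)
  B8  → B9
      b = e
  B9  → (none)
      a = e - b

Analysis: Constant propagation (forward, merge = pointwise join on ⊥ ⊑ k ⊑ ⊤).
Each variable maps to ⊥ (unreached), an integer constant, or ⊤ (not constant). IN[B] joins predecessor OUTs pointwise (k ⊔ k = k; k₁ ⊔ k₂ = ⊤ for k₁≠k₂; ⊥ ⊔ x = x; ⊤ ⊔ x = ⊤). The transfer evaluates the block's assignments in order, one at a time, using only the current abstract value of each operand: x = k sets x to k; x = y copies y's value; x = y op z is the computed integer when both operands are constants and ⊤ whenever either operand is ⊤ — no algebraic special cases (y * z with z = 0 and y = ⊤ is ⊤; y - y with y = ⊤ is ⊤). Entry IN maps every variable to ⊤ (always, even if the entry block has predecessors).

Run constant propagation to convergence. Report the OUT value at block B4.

Fixpoint table:
  B0:  IN=(all ⊤)  OUT=(all ⊤)
  B1:  IN=(all ⊤)  OUT=(all ⊤)
  B2:  IN=(all ⊤)  OUT=(all ⊤)
  B3:  IN=(all ⊤)  OUT={b:2, c:0, d:-2; rest ⊤}
  B4:  IN={b:2, c:0, d:-2; rest ⊤}  OUT={b:2, c:0, d:0; rest ⊤}
  B5:  IN={b:2, c:0, d:0; rest ⊤}  OUT={b:2, c:0; rest ⊤}
  B6:  IN={b:2, c:0; rest ⊤}  OUT={c:0, e:3; rest ⊤}
  B7:  IN={c:0; rest ⊤}  OUT={c:0; rest ⊤}
  B8:  IN={c:0; rest ⊤}  OUT={c:0; rest ⊤}
  B9:  IN={c:0; rest ⊤}  OUT={c:0; rest ⊤}

Merge at B4: IN[B4] = OUT[B3] = {a: ⊤, b: 2, c: 0, d: -2, e: ⊤, f: ⊤}
Applying B4's transfer function to that IN value gives OUT[B4] (row B4 above).

Answer: {a: ⊤, b: 2, c: 0, d: 0, e: ⊤, f: ⊤}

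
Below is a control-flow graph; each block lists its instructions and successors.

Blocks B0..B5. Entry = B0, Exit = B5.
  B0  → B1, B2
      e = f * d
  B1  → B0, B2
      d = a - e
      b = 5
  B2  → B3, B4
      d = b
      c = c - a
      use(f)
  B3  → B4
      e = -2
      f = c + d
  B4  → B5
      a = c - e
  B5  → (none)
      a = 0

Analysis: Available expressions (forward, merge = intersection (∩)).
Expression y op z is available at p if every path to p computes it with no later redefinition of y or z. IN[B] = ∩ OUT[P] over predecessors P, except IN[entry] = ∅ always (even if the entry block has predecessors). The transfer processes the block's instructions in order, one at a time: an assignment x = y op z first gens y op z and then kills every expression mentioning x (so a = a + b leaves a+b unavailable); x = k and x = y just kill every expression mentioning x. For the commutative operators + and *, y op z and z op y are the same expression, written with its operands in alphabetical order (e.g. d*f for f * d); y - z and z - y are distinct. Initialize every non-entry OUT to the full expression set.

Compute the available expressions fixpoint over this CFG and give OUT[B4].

Answer: {c-e}

Trace:
Per-block solution:
  B0:  IN={}  OUT={d*f}
  B1:  IN={d*f}  OUT={a-e}
  B2:  IN={}  OUT={}
  B3:  IN={}  OUT={c+d}
  B4:  IN={}  OUT={c-e}
  B5:  IN={c-e}  OUT={c-e}

Merge at B4: IN[B4] = OUT[B2] ∩ OUT[B3] = {}
Applying B4's transfer function to that IN value gives OUT[B4] (row B4 above).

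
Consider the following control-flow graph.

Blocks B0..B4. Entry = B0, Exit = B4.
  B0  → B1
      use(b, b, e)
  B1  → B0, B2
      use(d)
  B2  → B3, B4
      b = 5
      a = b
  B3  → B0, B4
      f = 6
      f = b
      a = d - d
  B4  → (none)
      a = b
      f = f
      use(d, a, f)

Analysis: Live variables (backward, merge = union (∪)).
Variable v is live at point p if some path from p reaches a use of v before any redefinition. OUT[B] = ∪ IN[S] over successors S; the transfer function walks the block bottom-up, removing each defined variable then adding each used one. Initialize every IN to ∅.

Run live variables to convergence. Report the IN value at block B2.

Answer: {d, e, f}

Trace:
Fixpoint table:
  B0: | IN={b, d, e, f} | OUT={b, d, e, f}
  B1: | IN={b, d, e, f} | OUT={b, d, e, f}
  B2: | IN={d, e, f} | OUT={b, d, e, f}
  B3: | IN={b, d, e} | OUT={b, d, e, f}
  B4: | IN={b, d, f} | OUT={}

Merge at B2: OUT[B2] = IN[B3] ⊔ IN[B4] = {b, d, e, f}
Applying B2's transfer function to that OUT value gives IN[B2] (row B2 above).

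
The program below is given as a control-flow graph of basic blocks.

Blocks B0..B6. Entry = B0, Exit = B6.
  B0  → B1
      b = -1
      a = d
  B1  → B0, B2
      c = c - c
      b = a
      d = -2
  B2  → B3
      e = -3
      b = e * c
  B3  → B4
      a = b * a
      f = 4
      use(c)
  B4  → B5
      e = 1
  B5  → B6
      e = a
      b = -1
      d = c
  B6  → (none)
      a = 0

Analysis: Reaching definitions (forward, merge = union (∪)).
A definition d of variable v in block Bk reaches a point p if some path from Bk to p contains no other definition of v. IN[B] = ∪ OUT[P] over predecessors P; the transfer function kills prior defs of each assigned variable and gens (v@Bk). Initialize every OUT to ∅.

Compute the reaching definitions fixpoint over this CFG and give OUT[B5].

Answer: {a@B3, b@B5, c@B1, d@B5, e@B5, f@B3}

Derivation:
Fixpoint table:
  B0: | IN={a@B0, b@B1, c@B1, d@B1} | OUT={a@B0, b@B0, c@B1, d@B1}
  B1: | IN={a@B0, b@B0, c@B1, d@B1} | OUT={a@B0, b@B1, c@B1, d@B1}
  B2: | IN={a@B0, b@B1, c@B1, d@B1} | OUT={a@B0, b@B2, c@B1, d@B1, e@B2}
  B3: | IN={a@B0, b@B2, c@B1, d@B1, e@B2} | OUT={a@B3, b@B2, c@B1, d@B1, e@B2, f@B3}
  B4: | IN={a@B3, b@B2, c@B1, d@B1, e@B2, f@B3} | OUT={a@B3, b@B2, c@B1, d@B1, e@B4, f@B3}
  B5: | IN={a@B3, b@B2, c@B1, d@B1, e@B4, f@B3} | OUT={a@B3, b@B5, c@B1, d@B5, e@B5, f@B3}
  B6: | IN={a@B3, b@B5, c@B1, d@B5, e@B5, f@B3} | OUT={a@B6, b@B5, c@B1, d@B5, e@B5, f@B3}

Merge at B5: IN[B5] = OUT[B4] = {a@B3, b@B2, c@B1, d@B1, e@B4, f@B3}
Applying B5's transfer function to that IN value gives OUT[B5] (row B5 above).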